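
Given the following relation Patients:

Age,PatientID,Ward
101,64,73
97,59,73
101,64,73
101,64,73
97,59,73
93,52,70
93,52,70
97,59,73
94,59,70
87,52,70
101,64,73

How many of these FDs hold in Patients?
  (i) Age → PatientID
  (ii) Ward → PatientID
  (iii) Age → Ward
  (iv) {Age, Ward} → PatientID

3

(i) Age → PatientID: every LHS value maps to a single RHS value — holds.
(ii) Ward → PatientID: Ward=73: 7 rows → PatientID takes values {64, 59} — violation; Ward=70: 4 rows → PatientID takes values {52, 59} — violation — fails.
(iii) Age → Ward: every LHS value maps to a single RHS value — holds.
(iv) {Age, Ward} → PatientID: every LHS value maps to a single RHS value — holds.
3 of the 4 dependencies hold.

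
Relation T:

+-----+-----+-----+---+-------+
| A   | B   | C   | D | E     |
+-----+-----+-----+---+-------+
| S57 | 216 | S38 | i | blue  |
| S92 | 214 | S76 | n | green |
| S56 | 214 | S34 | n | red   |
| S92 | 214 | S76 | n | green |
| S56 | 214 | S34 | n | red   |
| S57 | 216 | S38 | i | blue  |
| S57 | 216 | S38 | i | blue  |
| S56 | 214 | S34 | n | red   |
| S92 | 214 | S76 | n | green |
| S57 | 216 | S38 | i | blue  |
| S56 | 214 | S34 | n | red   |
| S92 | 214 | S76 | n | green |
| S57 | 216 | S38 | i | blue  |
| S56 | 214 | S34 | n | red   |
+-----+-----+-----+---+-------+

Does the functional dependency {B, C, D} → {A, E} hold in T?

(B=216, C=S38, D=i): 5 rows → {A,E} = (S57, blue), (S57, blue), (S57, blue), (S57, blue), (S57, blue) ✓
(B=214, C=S76, D=n): 4 rows → {A,E} = (S92, green), (S92, green), (S92, green), (S92, green) ✓
(B=214, C=S34, D=n): 5 rows → {A,E} = (S56, red), (S56, red), (S56, red), (S56, red), (S56, red) ✓
Every {B, C, D} value is associated with a single {A, E} value, so {B, C, D} → {A, E} holds.

Yes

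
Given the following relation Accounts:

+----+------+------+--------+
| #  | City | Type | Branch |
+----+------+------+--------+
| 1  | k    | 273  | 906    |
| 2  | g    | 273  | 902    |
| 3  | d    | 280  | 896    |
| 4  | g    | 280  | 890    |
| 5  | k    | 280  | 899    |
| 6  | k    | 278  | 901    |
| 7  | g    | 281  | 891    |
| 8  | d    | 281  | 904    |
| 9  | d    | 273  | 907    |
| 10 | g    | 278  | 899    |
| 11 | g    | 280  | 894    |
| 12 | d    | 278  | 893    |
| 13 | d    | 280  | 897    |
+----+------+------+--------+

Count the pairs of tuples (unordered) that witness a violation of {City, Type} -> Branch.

(City=d, Type=280): violating pairs (3,13) — 1 pair.
(City=g, Type=280): violating pairs (4,11) — 1 pair.

2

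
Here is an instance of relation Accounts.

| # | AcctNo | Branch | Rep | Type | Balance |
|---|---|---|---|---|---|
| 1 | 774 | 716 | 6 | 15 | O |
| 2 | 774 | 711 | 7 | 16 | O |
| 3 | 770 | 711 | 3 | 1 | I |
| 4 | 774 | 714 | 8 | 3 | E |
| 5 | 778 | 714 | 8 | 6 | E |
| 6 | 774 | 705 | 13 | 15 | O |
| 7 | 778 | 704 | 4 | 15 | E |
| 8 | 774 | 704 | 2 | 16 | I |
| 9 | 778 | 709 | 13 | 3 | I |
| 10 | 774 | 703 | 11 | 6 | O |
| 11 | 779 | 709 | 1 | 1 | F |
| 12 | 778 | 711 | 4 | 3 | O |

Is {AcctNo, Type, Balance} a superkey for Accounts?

Rows 1 and 6 have the same {AcctNo, Type, Balance} value (AcctNo=774, Type=15, Balance=O) but are distinct tuples, so {AcctNo, Type, Balance} does not determine every attribute — not a superkey.

No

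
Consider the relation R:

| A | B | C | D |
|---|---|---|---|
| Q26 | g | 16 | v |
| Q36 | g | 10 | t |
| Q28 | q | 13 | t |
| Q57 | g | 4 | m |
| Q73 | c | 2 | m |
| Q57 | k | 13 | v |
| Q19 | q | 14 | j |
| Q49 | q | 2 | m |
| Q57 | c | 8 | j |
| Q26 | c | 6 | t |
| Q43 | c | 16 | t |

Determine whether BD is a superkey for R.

Two distinct rows share (B=c, D=t), so BD does not determine every attribute — not a superkey.

No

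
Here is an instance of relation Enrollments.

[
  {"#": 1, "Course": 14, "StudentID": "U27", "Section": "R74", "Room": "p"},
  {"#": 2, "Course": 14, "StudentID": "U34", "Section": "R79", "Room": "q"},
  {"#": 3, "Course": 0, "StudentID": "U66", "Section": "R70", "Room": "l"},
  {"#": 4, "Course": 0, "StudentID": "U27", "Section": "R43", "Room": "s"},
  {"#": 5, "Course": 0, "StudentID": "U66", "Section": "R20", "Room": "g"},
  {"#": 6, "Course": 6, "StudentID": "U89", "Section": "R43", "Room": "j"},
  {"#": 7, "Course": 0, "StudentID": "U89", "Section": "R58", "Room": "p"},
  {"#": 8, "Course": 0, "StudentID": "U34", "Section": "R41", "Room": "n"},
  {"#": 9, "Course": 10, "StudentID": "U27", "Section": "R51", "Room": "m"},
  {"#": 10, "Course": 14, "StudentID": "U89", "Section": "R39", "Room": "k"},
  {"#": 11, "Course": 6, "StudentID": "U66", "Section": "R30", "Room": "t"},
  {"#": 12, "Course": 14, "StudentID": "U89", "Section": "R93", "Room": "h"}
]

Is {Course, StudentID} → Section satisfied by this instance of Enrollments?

No

(Course=14, StudentID=U27): row 1 → Section = R74 ✓
(Course=14, StudentID=U34): row 2 → Section = R79 ✓
(Course=0, StudentID=U66): rows 3, 5 → Section takes values {R70, R20} — violation
(Course=0, StudentID=U27): row 4 → Section = R43 ✓
(Course=6, StudentID=U89): row 6 → Section = R43 ✓
(Course=0, StudentID=U89): row 7 → Section = R58 ✓
(Course=0, StudentID=U34): row 8 → Section = R41 ✓
(Course=10, StudentID=U27): row 9 → Section = R51 ✓
(Course=14, StudentID=U89): rows 10, 12 → Section takes values {R39, R93} — violation
(Course=6, StudentID=U66): row 11 → Section = R30 ✓
Two rows agree on {Course, StudentID} but differ on Section, so {Course, StudentID} → Section does not hold.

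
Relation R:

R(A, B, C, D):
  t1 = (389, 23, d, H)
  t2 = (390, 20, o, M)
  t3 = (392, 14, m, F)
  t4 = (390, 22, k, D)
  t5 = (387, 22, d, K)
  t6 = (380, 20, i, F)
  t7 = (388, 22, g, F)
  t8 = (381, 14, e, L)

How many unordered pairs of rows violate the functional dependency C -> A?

1

C=d: violating pairs (1,5) — 1 pair.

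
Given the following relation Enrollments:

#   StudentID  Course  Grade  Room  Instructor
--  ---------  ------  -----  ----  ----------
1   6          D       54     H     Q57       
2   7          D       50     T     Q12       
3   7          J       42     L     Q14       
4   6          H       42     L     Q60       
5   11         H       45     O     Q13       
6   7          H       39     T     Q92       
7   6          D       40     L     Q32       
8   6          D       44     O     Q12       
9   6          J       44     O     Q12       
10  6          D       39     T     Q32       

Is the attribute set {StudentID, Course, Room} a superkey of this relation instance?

Yes

All 10 rows have distinct {StudentID, Course, Room} values, so {StudentID, Course, Room} → (all attributes) holds and {StudentID, Course, Room} is a superkey.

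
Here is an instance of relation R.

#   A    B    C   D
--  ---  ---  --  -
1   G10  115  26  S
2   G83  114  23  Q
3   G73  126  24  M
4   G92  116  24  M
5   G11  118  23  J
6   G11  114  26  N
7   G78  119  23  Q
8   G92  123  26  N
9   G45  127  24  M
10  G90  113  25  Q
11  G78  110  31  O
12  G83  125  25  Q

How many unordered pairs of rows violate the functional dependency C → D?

4

C=26: violating pairs (1,6), (1,8) — 2 pairs.
C=23: violating pairs (2,5), (5,7) — 2 pairs.
C=24: all 3 rows agree on D — 0 pairs.
C=25: all 2 rows agree on D — 0 pairs.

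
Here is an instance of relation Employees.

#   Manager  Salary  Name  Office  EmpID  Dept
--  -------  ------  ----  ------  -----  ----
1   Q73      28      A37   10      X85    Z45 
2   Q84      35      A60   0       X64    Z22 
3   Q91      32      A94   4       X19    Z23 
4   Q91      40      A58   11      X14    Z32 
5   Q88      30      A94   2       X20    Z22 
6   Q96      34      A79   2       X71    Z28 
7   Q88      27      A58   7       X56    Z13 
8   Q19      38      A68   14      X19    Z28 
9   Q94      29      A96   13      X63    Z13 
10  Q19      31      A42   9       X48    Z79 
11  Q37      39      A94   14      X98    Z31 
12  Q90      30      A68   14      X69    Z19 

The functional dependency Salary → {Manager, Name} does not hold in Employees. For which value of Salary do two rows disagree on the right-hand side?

30

Salary=28: row 1 → {Manager,Name} = (Q73, A37) ✓
Salary=35: row 2 → {Manager,Name} = (Q84, A60) ✓
Salary=32: row 3 → {Manager,Name} = (Q91, A94) ✓
Salary=40: row 4 → {Manager,Name} = (Q91, A58) ✓
Salary=30: rows 5, 12 → {Manager,Name} takes values {(Q88, A94), (Q90, A68)} — violation
Salary=34: row 6 → {Manager,Name} = (Q96, A79) ✓
Salary=27: row 7 → {Manager,Name} = (Q88, A58) ✓
Salary=38: row 8 → {Manager,Name} = (Q19, A68) ✓
Salary=29: row 9 → {Manager,Name} = (Q94, A96) ✓
Salary=31: row 10 → {Manager,Name} = (Q19, A42) ✓
Salary=39: row 11 → {Manager,Name} = (Q37, A94) ✓
The only Salary value with inconsistent RHS is Salary=30.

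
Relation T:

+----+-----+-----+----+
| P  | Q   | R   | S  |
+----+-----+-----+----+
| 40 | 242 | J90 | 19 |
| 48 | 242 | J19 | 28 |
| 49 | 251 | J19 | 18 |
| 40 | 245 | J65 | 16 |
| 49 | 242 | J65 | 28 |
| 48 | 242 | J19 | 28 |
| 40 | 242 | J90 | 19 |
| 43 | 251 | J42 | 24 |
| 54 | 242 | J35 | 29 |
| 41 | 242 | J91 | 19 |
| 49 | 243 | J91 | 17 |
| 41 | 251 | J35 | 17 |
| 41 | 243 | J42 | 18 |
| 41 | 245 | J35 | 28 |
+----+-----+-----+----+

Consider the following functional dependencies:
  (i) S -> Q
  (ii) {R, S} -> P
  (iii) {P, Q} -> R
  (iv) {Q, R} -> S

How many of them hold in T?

(i) S -> Q: S=28: 4 rows → Q takes values {242, 245} — violation; S=18: 2 rows → Q takes values {251, 243} — violation; S=17: 2 rows → Q takes values {243, 251} — violation — fails.
(ii) {R, S} -> P: every LHS value maps to a single RHS value — holds.
(iii) {P, Q} -> R: every LHS value maps to a single RHS value — holds.
(iv) {Q, R} -> S: every LHS value maps to a single RHS value — holds.
3 of the 4 dependencies hold.

3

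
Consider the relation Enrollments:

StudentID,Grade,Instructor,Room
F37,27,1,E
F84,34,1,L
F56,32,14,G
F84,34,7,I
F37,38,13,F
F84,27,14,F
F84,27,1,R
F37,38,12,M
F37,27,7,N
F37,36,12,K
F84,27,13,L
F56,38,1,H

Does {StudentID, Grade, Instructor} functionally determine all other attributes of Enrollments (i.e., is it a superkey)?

All 12 rows have distinct {StudentID, Grade, Instructor} values, so {StudentID, Grade, Instructor} → (all attributes) holds and {StudentID, Grade, Instructor} is a superkey.

Yes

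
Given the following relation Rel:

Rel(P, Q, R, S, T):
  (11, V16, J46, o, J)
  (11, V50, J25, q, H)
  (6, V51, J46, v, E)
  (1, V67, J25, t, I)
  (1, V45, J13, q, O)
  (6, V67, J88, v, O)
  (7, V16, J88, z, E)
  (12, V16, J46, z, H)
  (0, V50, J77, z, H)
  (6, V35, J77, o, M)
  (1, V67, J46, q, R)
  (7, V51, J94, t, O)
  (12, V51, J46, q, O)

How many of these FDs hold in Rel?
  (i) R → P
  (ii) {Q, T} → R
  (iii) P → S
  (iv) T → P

0

(i) R → P: R=J46: 5 rows → P takes values {11, 6, 12, 1} — violation; R=J25: 2 rows → P takes values {11, 1} — violation; R=J88: 2 rows → P takes values {6, 7} — violation; R=J77: 2 rows → P takes values {0, 6} — violation — fails.
(ii) {Q, T} → R: (Q=V50, T=H): 2 rows → R takes values {J25, J77} — violation; (Q=V51, T=O): 2 rows → R takes values {J94, J46} — violation — fails.
(iii) P → S: P=11: 2 rows → S takes values {o, q} — violation; P=6: 3 rows → S takes values {v, o} — violation; P=1: 3 rows → S takes values {t, q} — violation; P=7: 2 rows → S takes values {z, t} — violation; P=12: 2 rows → S takes values {z, q} — violation — fails.
(iv) T → P: T=H: 3 rows → P takes values {11, 12, 0} — violation; T=E: 2 rows → P takes values {6, 7} — violation; T=O: 4 rows → P takes values {1, 6, 7, 12} — violation — fails.
None of the 4 dependencies hold.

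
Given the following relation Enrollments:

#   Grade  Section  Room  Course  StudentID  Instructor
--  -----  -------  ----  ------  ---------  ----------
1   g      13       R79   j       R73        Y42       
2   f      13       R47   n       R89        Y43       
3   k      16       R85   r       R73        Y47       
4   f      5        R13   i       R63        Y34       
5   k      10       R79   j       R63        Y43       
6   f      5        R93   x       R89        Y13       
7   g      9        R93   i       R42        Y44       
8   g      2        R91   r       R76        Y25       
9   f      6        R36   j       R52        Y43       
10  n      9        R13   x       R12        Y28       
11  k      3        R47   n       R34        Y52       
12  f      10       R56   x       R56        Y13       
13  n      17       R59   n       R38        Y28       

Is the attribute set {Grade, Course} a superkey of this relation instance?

No

Rows 6 and 12 have the same {Grade, Course} value (Grade=f, Course=x) but are distinct tuples, so {Grade, Course} does not determine every attribute — not a superkey.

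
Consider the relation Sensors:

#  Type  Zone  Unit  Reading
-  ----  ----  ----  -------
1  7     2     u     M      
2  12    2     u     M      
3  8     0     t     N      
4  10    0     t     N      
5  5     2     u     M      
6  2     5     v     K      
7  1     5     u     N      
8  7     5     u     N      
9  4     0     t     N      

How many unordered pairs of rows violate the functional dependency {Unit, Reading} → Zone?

0

(Unit=u, Reading=M): all 3 rows agree on Zone — 0 pairs.
(Unit=t, Reading=N): all 3 rows agree on Zone — 0 pairs.
(Unit=u, Reading=N): all 2 rows agree on Zone — 0 pairs.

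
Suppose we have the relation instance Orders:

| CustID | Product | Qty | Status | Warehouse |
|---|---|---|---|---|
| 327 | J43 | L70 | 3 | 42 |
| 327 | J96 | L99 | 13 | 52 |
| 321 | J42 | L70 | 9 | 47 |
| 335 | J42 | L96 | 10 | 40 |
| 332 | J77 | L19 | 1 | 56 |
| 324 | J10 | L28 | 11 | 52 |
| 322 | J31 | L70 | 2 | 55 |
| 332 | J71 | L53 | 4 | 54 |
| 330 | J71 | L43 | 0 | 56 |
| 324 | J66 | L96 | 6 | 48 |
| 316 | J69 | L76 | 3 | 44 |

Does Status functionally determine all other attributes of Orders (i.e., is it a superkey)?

Two distinct rows share Status=3, so Status does not determine every attribute — not a superkey.

No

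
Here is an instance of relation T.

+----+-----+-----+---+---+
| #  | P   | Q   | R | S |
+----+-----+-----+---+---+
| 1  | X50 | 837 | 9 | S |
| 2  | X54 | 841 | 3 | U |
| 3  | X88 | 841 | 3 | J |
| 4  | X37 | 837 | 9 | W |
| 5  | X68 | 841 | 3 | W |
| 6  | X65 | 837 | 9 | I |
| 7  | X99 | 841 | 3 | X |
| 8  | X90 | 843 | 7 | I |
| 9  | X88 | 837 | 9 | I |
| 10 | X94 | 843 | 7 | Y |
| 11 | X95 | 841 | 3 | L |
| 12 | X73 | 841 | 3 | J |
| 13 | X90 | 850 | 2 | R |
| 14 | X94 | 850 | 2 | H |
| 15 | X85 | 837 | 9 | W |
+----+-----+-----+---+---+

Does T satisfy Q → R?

Q=837: rows 1, 4, 6, 9, 15 → R = 9, 9, 9, 9, 9 ✓
Q=841: rows 2, 3, 5, 7, 11, 12 → R = 3, 3, 3, 3, 3, 3 ✓
Q=843: rows 8, 10 → R = 7, 7 ✓
Q=850: rows 13, 14 → R = 2, 2 ✓
Every Q value is associated with a single R value, so Q → R holds.

Yes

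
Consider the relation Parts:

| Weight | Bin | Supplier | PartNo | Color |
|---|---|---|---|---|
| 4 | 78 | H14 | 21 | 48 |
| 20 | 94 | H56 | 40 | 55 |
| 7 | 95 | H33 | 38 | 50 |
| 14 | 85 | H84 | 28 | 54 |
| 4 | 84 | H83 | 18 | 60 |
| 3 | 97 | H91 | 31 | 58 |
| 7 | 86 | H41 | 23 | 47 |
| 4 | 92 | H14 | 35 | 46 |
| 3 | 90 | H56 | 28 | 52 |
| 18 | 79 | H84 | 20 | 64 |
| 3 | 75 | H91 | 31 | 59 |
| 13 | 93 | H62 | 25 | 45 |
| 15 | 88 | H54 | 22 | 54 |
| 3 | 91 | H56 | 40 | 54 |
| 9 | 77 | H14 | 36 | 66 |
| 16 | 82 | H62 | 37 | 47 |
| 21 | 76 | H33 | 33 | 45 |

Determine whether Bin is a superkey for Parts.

Yes

All 17 rows have distinct Bin values, so Bin → (all attributes) holds and Bin is a superkey.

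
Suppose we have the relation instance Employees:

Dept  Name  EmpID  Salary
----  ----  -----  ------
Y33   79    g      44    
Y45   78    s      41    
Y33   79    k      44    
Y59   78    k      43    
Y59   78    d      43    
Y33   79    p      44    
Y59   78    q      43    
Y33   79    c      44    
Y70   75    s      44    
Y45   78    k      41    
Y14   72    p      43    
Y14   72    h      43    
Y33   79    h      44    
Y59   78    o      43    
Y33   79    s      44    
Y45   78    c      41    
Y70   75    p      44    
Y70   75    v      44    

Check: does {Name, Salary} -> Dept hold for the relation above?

Yes

(Name=79, Salary=44): 6 rows → Dept = Y33, Y33, Y33, Y33, Y33, Y33 ✓
(Name=78, Salary=41): 3 rows → Dept = Y45, Y45, Y45 ✓
(Name=78, Salary=43): 4 rows → Dept = Y59, Y59, Y59, Y59 ✓
(Name=75, Salary=44): 3 rows → Dept = Y70, Y70, Y70 ✓
(Name=72, Salary=43): 2 rows → Dept = Y14, Y14 ✓
Every {Name, Salary} value is associated with a single Dept value, so {Name, Salary} -> Dept holds.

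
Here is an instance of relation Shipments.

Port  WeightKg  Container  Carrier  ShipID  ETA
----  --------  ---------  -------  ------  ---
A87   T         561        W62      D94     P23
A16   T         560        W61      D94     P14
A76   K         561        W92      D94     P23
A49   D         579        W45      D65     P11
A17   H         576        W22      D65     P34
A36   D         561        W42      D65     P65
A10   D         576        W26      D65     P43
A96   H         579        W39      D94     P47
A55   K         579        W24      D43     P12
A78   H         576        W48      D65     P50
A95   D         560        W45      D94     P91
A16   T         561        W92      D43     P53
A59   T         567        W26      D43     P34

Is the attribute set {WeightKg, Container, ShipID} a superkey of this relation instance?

Two distinct rows share (WeightKg=H, Container=576, ShipID=D65), so {WeightKg, Container, ShipID} does not determine every attribute — not a superkey.

No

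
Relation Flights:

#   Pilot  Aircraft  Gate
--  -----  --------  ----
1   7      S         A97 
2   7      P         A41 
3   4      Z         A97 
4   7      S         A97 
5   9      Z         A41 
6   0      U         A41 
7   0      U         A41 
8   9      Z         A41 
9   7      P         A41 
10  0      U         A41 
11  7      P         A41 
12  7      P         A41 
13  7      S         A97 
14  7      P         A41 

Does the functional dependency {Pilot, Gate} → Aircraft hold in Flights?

Yes

(Pilot=7, Gate=A97): rows 1, 4, 13 → Aircraft = S, S, S ✓
(Pilot=7, Gate=A41): rows 2, 9, 11, 12, 14 → Aircraft = P, P, P, P, P ✓
(Pilot=4, Gate=A97): row 3 → Aircraft = Z ✓
(Pilot=9, Gate=A41): rows 5, 8 → Aircraft = Z, Z ✓
(Pilot=0, Gate=A41): rows 6, 7, 10 → Aircraft = U, U, U ✓
Every {Pilot, Gate} value is associated with a single Aircraft value, so {Pilot, Gate} → Aircraft holds.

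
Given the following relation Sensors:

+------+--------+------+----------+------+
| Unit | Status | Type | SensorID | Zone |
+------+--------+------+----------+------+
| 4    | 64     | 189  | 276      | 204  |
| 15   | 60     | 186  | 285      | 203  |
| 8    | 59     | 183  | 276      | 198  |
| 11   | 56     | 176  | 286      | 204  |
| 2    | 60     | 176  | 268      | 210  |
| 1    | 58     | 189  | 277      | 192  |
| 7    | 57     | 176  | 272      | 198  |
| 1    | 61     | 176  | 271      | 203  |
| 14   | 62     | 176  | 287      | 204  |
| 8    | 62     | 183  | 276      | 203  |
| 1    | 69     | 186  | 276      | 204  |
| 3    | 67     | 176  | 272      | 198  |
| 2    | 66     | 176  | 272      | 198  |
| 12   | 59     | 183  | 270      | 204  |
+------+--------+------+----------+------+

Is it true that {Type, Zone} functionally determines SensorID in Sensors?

(Type=189, Zone=204): 1 row → SensorID = 276 ✓
(Type=186, Zone=203): 1 row → SensorID = 285 ✓
(Type=183, Zone=198): 1 row → SensorID = 276 ✓
(Type=176, Zone=204): 2 rows → SensorID takes values {286, 287} — violation
(Type=176, Zone=210): 1 row → SensorID = 268 ✓
(Type=189, Zone=192): 1 row → SensorID = 277 ✓
(Type=176, Zone=198): 3 rows → SensorID = 272, 272, 272 ✓
(Type=176, Zone=203): 1 row → SensorID = 271 ✓
(Type=183, Zone=203): 1 row → SensorID = 276 ✓
(Type=186, Zone=204): 1 row → SensorID = 276 ✓
(Type=183, Zone=204): 1 row → SensorID = 270 ✓
Two rows agree on {Type, Zone} but differ on SensorID, so {Type, Zone} -> SensorID does not hold.

No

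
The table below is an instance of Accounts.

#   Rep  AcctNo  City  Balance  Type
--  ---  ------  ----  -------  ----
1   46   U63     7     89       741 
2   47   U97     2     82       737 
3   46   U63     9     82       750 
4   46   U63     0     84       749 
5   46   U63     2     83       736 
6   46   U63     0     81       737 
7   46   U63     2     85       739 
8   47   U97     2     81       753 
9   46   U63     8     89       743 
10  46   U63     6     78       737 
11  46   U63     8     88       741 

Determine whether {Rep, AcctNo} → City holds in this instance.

No

(Rep=46, AcctNo=U63): rows 1, 3, 4, 5, 6, 7, 9, 10, 11 → City takes values {7, 9, 0, 2, 8, 6} — violation
(Rep=47, AcctNo=U97): rows 2, 8 → City = 2, 2 ✓
Two rows agree on {Rep, AcctNo} but differ on City, so {Rep, AcctNo} → City does not hold.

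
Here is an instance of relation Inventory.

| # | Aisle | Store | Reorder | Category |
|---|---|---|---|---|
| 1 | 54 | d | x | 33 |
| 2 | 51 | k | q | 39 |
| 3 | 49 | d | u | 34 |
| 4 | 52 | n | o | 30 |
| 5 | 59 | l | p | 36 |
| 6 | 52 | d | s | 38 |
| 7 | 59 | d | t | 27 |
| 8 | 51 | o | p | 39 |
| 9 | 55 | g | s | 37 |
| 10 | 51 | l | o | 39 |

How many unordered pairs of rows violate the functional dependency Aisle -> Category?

2

Aisle=51: all 3 rows agree on Category — 0 pairs.
Aisle=52: violating pairs (4,6) — 1 pair.
Aisle=59: violating pairs (5,7) — 1 pair.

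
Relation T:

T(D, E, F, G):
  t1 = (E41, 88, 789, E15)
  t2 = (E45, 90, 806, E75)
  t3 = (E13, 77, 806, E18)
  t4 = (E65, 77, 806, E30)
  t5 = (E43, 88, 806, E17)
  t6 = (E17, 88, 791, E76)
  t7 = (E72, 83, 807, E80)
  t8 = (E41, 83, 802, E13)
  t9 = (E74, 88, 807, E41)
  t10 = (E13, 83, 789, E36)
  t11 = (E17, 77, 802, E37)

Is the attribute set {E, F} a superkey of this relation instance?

Rows 3 and 4 have the same {E, F} value (E=77, F=806) but are distinct tuples, so {E, F} does not determine every attribute — not a superkey.

No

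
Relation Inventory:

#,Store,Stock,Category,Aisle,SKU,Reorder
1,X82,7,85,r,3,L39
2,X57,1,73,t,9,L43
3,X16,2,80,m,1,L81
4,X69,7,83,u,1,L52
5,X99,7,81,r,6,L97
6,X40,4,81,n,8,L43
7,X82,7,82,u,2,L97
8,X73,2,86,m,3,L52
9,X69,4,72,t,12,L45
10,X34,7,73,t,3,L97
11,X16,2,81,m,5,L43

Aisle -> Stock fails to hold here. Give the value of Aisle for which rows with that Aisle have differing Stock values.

Aisle=r: rows 1, 5 → Stock = 7, 7 ✓
Aisle=t: rows 2, 9, 10 → Stock takes values {1, 4, 7} — violation
Aisle=m: rows 3, 8, 11 → Stock = 2, 2, 2 ✓
Aisle=u: rows 4, 7 → Stock = 7, 7 ✓
Aisle=n: row 6 → Stock = 4 ✓
The only Aisle value with inconsistent Stock is Aisle=t.

t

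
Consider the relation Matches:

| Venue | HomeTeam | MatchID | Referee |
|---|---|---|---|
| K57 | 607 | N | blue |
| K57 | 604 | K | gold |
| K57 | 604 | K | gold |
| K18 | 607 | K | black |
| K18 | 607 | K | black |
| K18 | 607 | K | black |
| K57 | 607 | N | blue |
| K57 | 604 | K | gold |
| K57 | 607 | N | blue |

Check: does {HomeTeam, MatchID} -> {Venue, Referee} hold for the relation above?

(HomeTeam=607, MatchID=N): 3 rows → {Venue,Referee} = (K57, blue), (K57, blue), (K57, blue) ✓
(HomeTeam=604, MatchID=K): 3 rows → {Venue,Referee} = (K57, gold), (K57, gold), (K57, gold) ✓
(HomeTeam=607, MatchID=K): 3 rows → {Venue,Referee} = (K18, black), (K18, black), (K18, black) ✓
Every {HomeTeam, MatchID} value is associated with a single {Venue, Referee} value, so {HomeTeam, MatchID} -> {Venue, Referee} holds.

Yes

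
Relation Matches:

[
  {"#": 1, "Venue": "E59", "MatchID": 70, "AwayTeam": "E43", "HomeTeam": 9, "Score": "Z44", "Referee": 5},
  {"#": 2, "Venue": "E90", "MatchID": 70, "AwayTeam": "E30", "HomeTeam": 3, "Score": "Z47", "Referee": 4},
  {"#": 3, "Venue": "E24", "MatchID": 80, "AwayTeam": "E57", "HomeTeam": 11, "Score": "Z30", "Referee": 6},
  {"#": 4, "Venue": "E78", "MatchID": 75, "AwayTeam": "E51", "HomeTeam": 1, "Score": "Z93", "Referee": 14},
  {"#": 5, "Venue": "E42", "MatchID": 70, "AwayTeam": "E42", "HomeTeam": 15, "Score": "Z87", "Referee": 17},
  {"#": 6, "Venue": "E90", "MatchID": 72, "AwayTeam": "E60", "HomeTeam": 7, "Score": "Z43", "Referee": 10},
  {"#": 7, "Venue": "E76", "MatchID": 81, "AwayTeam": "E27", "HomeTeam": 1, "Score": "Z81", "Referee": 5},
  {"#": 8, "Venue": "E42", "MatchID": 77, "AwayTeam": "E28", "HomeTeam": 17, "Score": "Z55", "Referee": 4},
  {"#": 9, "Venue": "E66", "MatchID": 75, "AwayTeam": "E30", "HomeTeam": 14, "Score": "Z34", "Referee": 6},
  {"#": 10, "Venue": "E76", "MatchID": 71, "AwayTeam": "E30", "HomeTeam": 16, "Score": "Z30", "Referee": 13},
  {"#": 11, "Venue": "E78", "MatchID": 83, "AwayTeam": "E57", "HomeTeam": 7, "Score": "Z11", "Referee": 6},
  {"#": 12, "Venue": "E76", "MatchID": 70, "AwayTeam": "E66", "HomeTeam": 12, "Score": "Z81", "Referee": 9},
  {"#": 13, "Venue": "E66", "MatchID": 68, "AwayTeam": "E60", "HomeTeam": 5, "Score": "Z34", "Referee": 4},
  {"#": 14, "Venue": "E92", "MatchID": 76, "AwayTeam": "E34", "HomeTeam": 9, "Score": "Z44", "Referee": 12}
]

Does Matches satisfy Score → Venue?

Score=Z44: rows 1, 14 → Venue takes values {E59, E92} — violation
Score=Z47: row 2 → Venue = E90 ✓
Score=Z30: rows 3, 10 → Venue takes values {E24, E76} — violation
Score=Z93: row 4 → Venue = E78 ✓
Score=Z87: row 5 → Venue = E42 ✓
Score=Z43: row 6 → Venue = E90 ✓
Score=Z81: rows 7, 12 → Venue = E76, E76 ✓
Score=Z55: row 8 → Venue = E42 ✓
Score=Z34: rows 9, 13 → Venue = E66, E66 ✓
Score=Z11: row 11 → Venue = E78 ✓
Two rows agree on Score but differ on Venue, so Score → Venue does not hold.

No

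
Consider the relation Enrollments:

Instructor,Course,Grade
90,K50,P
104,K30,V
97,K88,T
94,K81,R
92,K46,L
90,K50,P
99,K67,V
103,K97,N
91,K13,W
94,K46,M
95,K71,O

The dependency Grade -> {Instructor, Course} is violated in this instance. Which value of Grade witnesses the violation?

Grade=P: 2 rows → {Instructor,Course} = (90, K50), (90, K50) ✓
Grade=V: 2 rows → {Instructor,Course} takes values {(104, K30), (99, K67)} — violation
Grade=T: 1 row → {Instructor,Course} = (97, K88) ✓
Grade=R: 1 row → {Instructor,Course} = (94, K81) ✓
Grade=L: 1 row → {Instructor,Course} = (92, K46) ✓
Grade=N: 1 row → {Instructor,Course} = (103, K97) ✓
Grade=W: 1 row → {Instructor,Course} = (91, K13) ✓
Grade=M: 1 row → {Instructor,Course} = (94, K46) ✓
Grade=O: 1 row → {Instructor,Course} = (95, K71) ✓
The only Grade value with inconsistent RHS is Grade=V.

V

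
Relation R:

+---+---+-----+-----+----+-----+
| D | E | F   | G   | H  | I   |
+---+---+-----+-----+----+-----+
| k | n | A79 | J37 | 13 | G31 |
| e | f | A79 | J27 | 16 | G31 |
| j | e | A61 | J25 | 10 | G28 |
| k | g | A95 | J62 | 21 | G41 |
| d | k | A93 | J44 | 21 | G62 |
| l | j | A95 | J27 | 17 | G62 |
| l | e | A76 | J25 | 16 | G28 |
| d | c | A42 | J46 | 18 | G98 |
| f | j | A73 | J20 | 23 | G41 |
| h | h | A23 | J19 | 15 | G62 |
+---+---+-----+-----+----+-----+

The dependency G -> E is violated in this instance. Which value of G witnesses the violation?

J27

G=J37: 1 row → E = n ✓
G=J27: 2 rows → E takes values {f, j} — violation
G=J25: 2 rows → E = e, e ✓
G=J62: 1 row → E = g ✓
G=J44: 1 row → E = k ✓
G=J46: 1 row → E = c ✓
G=J20: 1 row → E = j ✓
G=J19: 1 row → E = h ✓
The only G value with inconsistent E is G=J27.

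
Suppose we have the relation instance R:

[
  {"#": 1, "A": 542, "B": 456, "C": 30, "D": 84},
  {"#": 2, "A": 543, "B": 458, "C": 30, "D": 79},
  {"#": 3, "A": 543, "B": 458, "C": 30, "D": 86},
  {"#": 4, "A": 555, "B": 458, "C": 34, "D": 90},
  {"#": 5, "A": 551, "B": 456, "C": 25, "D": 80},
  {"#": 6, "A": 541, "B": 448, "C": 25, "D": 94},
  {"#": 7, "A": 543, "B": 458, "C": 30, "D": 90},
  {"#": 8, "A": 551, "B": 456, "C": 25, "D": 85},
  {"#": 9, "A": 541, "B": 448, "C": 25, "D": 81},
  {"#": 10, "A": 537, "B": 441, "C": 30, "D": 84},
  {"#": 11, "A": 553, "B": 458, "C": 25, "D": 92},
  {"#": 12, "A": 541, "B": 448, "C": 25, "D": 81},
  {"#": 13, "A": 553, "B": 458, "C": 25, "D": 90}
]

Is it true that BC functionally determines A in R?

Yes

(B=456, C=30): row 1 → A = 542 ✓
(B=458, C=30): rows 2, 3, 7 → A = 543, 543, 543 ✓
(B=458, C=34): row 4 → A = 555 ✓
(B=456, C=25): rows 5, 8 → A = 551, 551 ✓
(B=448, C=25): rows 6, 9, 12 → A = 541, 541, 541 ✓
(B=441, C=30): row 10 → A = 537 ✓
(B=458, C=25): rows 11, 13 → A = 553, 553 ✓
Every BC value is associated with a single A value, so BC → A holds.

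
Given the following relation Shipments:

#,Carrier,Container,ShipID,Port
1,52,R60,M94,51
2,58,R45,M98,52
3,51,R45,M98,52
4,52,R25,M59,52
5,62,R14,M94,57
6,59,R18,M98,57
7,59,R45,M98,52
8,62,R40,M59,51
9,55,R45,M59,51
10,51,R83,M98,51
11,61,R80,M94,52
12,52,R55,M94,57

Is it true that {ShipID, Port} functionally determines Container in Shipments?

(ShipID=M94, Port=51): row 1 → Container = R60 ✓
(ShipID=M98, Port=52): rows 2, 3, 7 → Container = R45, R45, R45 ✓
(ShipID=M59, Port=52): row 4 → Container = R25 ✓
(ShipID=M94, Port=57): rows 5, 12 → Container takes values {R14, R55} — violation
(ShipID=M98, Port=57): row 6 → Container = R18 ✓
(ShipID=M59, Port=51): rows 8, 9 → Container takes values {R40, R45} — violation
(ShipID=M98, Port=51): row 10 → Container = R83 ✓
(ShipID=M94, Port=52): row 11 → Container = R80 ✓
Two rows agree on {ShipID, Port} but differ on Container, so {ShipID, Port} -> Container does not hold.

No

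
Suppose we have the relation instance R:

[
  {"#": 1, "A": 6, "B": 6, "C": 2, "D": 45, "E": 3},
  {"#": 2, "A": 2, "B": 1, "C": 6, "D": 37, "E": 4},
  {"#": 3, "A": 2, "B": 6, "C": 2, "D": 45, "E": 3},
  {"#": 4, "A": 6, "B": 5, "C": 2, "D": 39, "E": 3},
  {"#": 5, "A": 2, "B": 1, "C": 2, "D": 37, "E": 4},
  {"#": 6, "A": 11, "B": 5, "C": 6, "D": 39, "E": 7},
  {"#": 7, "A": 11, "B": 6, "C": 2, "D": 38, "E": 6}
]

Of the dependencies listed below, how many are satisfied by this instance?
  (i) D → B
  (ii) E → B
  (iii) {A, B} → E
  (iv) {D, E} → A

(i) D → B: every LHS value maps to a single RHS value — holds.
(ii) E → B: E=3: rows 1, 3, 4 → B takes values {6, 5} — violation — fails.
(iii) {A, B} → E: every LHS value maps to a single RHS value — holds.
(iv) {D, E} → A: (D=45, E=3): rows 1, 3 → A takes values {6, 2} — violation — fails.
2 of the 4 dependencies hold.

2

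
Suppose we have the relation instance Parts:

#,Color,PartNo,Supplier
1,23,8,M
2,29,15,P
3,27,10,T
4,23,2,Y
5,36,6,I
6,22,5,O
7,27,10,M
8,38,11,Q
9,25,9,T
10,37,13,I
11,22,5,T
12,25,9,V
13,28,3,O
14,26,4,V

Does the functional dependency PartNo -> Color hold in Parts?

PartNo=8: row 1 → Color = 23 ✓
PartNo=15: row 2 → Color = 29 ✓
PartNo=10: rows 3, 7 → Color = 27, 27 ✓
PartNo=2: row 4 → Color = 23 ✓
PartNo=6: row 5 → Color = 36 ✓
PartNo=5: rows 6, 11 → Color = 22, 22 ✓
PartNo=11: row 8 → Color = 38 ✓
PartNo=9: rows 9, 12 → Color = 25, 25 ✓
PartNo=13: row 10 → Color = 37 ✓
PartNo=3: row 13 → Color = 28 ✓
PartNo=4: row 14 → Color = 26 ✓
Every PartNo value is associated with a single Color value, so PartNo -> Color holds.

Yes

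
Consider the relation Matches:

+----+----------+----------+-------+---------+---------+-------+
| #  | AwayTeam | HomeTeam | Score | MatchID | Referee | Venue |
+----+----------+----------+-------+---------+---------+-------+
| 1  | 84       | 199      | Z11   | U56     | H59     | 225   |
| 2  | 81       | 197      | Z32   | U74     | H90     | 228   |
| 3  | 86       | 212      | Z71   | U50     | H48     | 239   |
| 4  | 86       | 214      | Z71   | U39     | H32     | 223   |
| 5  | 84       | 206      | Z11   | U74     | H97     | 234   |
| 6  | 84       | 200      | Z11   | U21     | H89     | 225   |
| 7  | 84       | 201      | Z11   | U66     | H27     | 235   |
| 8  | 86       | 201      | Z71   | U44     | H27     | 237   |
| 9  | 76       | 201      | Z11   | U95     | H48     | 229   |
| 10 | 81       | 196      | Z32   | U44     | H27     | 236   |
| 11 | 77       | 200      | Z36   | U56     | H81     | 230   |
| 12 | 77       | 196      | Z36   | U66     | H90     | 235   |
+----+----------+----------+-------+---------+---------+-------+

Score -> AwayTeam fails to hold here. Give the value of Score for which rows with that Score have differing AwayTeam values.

Z11

Score=Z11: rows 1, 5, 6, 7, 9 → AwayTeam takes values {84, 76} — violation
Score=Z32: rows 2, 10 → AwayTeam = 81, 81 ✓
Score=Z71: rows 3, 4, 8 → AwayTeam = 86, 86, 86 ✓
Score=Z36: rows 11, 12 → AwayTeam = 77, 77 ✓
The only Score value with inconsistent AwayTeam is Score=Z11.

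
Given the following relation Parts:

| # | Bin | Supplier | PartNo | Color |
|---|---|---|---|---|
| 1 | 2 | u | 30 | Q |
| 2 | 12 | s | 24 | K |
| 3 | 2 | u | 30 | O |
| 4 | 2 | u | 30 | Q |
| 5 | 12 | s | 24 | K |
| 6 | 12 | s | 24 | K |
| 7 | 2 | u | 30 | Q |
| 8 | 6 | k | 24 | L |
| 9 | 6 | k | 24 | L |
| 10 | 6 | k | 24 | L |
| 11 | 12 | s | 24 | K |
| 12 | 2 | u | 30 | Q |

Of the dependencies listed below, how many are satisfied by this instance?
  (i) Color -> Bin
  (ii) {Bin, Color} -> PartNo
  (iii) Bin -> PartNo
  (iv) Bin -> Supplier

(i) Color -> Bin: every LHS value maps to a single RHS value — holds.
(ii) {Bin, Color} -> PartNo: every LHS value maps to a single RHS value — holds.
(iii) Bin -> PartNo: every LHS value maps to a single RHS value — holds.
(iv) Bin -> Supplier: every LHS value maps to a single RHS value — holds.
4 of the 4 dependencies hold.

4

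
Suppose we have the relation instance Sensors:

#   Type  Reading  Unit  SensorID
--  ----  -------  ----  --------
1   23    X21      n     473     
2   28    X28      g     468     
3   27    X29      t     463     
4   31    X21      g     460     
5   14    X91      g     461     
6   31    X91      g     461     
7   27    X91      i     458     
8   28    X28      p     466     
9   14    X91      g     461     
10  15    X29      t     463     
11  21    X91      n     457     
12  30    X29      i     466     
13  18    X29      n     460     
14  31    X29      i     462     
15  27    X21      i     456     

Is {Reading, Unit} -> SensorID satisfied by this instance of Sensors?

(Reading=X21, Unit=n): row 1 → SensorID = 473 ✓
(Reading=X28, Unit=g): row 2 → SensorID = 468 ✓
(Reading=X29, Unit=t): rows 3, 10 → SensorID = 463, 463 ✓
(Reading=X21, Unit=g): row 4 → SensorID = 460 ✓
(Reading=X91, Unit=g): rows 5, 6, 9 → SensorID = 461, 461, 461 ✓
(Reading=X91, Unit=i): row 7 → SensorID = 458 ✓
(Reading=X28, Unit=p): row 8 → SensorID = 466 ✓
(Reading=X91, Unit=n): row 11 → SensorID = 457 ✓
(Reading=X29, Unit=i): rows 12, 14 → SensorID takes values {466, 462} — violation
(Reading=X29, Unit=n): row 13 → SensorID = 460 ✓
(Reading=X21, Unit=i): row 15 → SensorID = 456 ✓
Two rows agree on {Reading, Unit} but differ on SensorID, so {Reading, Unit} -> SensorID does not hold.

No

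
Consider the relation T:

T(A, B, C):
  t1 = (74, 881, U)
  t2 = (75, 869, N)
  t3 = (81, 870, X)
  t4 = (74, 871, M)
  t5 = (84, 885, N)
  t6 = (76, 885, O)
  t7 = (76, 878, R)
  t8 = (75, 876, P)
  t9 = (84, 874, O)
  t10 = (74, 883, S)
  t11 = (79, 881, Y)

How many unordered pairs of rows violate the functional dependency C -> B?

2

C=N: violating pairs (2,5) — 1 pair.
C=O: violating pairs (6,9) — 1 pair.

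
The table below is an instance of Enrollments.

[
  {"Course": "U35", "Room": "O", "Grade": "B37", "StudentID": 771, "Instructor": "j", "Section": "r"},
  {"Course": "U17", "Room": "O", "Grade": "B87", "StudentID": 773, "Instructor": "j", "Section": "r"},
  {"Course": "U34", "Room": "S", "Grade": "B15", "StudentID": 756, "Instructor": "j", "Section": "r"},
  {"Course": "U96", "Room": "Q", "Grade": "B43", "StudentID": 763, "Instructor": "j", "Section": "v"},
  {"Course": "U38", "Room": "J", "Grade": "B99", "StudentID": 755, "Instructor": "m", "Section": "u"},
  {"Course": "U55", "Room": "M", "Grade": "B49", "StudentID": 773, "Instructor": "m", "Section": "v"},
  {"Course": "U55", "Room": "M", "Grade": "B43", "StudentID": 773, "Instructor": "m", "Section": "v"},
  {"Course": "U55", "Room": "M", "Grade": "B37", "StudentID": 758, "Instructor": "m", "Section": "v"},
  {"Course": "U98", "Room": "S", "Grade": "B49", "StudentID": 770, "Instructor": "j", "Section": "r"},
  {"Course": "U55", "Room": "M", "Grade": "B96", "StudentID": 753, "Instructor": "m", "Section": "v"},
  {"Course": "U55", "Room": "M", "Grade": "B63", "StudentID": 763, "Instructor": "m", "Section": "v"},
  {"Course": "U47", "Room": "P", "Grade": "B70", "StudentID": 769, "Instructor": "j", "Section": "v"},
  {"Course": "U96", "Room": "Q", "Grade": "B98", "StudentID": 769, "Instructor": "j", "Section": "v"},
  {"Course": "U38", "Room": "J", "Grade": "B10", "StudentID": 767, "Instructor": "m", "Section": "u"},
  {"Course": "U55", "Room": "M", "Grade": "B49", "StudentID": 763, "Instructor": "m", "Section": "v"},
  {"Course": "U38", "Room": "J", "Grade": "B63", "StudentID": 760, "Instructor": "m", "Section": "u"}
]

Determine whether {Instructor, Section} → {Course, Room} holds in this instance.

(Instructor=j, Section=r): 4 rows → {Course,Room} takes values {(U35, O), (U17, O), (U34, S), (U98, S)} — violation
(Instructor=j, Section=v): 3 rows → {Course,Room} takes values {(U96, Q), (U47, P)} — violation
(Instructor=m, Section=u): 3 rows → {Course,Room} = (U38, J), (U38, J), (U38, J) ✓
(Instructor=m, Section=v): 6 rows → {Course,Room} = (U55, M), (U55, M), (U55, M), (U55, M), (U55, M), (U55, M) ✓
Two rows agree on {Instructor, Section} but differ on {Course, Room}, so {Instructor, Section} → {Course, Room} does not hold.

No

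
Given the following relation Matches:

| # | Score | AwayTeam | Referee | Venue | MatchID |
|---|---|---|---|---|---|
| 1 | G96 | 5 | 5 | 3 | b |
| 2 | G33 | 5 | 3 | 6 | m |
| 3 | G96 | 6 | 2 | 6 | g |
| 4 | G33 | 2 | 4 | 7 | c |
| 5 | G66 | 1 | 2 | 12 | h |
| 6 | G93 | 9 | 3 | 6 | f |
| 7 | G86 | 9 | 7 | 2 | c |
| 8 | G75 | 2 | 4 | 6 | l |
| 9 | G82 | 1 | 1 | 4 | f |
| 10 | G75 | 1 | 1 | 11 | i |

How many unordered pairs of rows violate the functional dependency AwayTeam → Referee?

4

AwayTeam=5: violating pairs (1,2) — 1 pair.
AwayTeam=2: all 2 rows agree on Referee — 0 pairs.
AwayTeam=1: violating pairs (5,9), (5,10) — 2 pairs.
AwayTeam=9: violating pairs (6,7) — 1 pair.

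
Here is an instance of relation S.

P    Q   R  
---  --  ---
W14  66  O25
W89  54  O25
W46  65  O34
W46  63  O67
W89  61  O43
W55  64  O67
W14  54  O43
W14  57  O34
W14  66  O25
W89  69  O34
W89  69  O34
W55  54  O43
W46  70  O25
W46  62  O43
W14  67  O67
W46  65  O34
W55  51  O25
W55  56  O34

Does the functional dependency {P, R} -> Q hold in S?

Yes

(P=W14, R=O25): 2 rows → Q = 66, 66 ✓
(P=W89, R=O25): 1 row → Q = 54 ✓
(P=W46, R=O34): 2 rows → Q = 65, 65 ✓
(P=W46, R=O67): 1 row → Q = 63 ✓
(P=W89, R=O43): 1 row → Q = 61 ✓
(P=W55, R=O67): 1 row → Q = 64 ✓
(P=W14, R=O43): 1 row → Q = 54 ✓
(P=W14, R=O34): 1 row → Q = 57 ✓
(P=W89, R=O34): 2 rows → Q = 69, 69 ✓
(P=W55, R=O43): 1 row → Q = 54 ✓
(P=W46, R=O25): 1 row → Q = 70 ✓
(P=W46, R=O43): 1 row → Q = 62 ✓
(P=W14, R=O67): 1 row → Q = 67 ✓
(P=W55, R=O25): 1 row → Q = 51 ✓
(P=W55, R=O34): 1 row → Q = 56 ✓
Every {P, R} value is associated with a single Q value, so {P, R} -> Q holds.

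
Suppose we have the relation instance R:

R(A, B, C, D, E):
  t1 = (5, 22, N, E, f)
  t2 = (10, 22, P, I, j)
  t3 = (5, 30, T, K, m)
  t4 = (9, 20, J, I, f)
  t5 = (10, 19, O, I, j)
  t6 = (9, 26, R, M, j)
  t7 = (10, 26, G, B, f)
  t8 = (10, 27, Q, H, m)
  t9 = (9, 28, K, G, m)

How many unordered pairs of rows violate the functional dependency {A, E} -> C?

1

(A=10, E=j): violating pairs (2,5) — 1 pair.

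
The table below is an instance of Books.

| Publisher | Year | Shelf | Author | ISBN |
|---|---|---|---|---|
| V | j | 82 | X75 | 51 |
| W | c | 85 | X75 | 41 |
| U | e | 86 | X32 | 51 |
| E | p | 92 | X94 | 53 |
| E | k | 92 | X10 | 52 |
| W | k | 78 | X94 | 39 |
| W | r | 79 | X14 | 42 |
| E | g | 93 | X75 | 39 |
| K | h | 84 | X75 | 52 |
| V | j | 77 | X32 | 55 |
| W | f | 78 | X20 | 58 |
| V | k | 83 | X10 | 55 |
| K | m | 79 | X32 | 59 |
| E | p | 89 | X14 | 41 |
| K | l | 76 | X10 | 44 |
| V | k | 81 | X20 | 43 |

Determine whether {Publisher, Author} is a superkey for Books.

All 16 rows have distinct {Publisher, Author} values, so {Publisher, Author} → (all attributes) holds and {Publisher, Author} is a superkey.

Yes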